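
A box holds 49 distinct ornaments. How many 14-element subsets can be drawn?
C(49,14) = 49!/(14!×35!) = 675248872536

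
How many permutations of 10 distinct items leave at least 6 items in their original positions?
Exactly j fixed points: C(10,j)·!(10-j); sum over j ≥ 6 (derangement numbers via !m = (m-1)·(!(m-1) + !(m-2)): !0..!4 = 1, 0, 1, 2, 9). Σ_{j=6}^{10} C(10,j)·!(10-j) = C(10,6)·!4 + C(10,7)·!3 + C(10,8)·!2 + C(10,9)·!1 + C(10,10)·!0 = 210·9 + 120·2 + 45·1 + 10·0 + 1·1 = 2176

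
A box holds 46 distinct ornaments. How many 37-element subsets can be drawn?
C(46,37) = 46!/(37!×9!) = 1101716330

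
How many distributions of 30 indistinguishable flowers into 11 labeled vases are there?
C(30+11-1, 11-1) = C(40, 10) = 847660528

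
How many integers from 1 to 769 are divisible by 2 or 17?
⌊769/2⌋ + ⌊769/17⌋ - ⌊769/34⌋ = 384 + 45 - 22 = 407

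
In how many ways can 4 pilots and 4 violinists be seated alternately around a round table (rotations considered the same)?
Fix one of the pilots: (4-1)! ways for the remaining pilots, × 4! ways for the violinists = 6 × 24 = 144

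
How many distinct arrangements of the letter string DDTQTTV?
7! / (1! × 1! × 3! × 2!) = 420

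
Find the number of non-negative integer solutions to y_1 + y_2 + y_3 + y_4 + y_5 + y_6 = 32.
C(32+6-1, 6-1) = C(37, 5) = 435897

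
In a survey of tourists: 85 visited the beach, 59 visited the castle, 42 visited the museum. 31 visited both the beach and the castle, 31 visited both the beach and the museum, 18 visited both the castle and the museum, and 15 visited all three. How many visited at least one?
|A∪B∪C| = 85+59+42-31-31-18+15 = 121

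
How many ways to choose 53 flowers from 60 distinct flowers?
C(60,53) = 60!/(53!×7!) = 386206920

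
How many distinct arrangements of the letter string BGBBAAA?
7! / (3! × 1! × 3!) = 140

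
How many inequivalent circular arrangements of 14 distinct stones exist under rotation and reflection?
(14-1)!/2 = 6227020800/2 = 3113510400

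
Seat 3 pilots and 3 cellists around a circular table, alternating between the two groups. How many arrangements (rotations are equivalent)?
Fix one of the pilots: (3-1)! ways for the remaining pilots, × 3! ways for the cellists = 2 × 6 = 12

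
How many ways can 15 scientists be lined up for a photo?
15! = 1307674368000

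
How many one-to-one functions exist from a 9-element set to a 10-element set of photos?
P(10,9) = 10!/(10-9)! = 3628800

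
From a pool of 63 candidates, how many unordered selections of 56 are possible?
C(63,56) = 63!/(56!×7!) = 553270671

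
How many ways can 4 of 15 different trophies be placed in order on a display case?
P(15,4) = 15!/(15-4)! = 32760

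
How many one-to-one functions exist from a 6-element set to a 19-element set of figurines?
P(19,6) = 19!/(19-6)! = 19535040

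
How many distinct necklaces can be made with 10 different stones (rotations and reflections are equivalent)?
(10-1)!/2 = 362880/2 = 181440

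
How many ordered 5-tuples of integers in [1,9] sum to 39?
Coefficient of x^39 in (x + x² + ... + x^9)^5. By inclusion-exclusion on dice exceeding 9: Σ_j (-1)^j C(5,j)·C(39-1-9j, 4) = C(5,0)·C(38,4) - C(5,1)·C(29,4) + C(5,2)·C(20,4) - C(5,3)·C(11,4) = 1·73815 - 5·23751 + 10·4845 - 10·330 = 210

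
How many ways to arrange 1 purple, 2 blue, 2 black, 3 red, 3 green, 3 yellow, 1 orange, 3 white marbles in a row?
18! / (1! × 2! × 2! × 3! × 3! × 3! × 1! × 3!) = 1235025792000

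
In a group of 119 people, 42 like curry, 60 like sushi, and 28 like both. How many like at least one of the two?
|A∪B| = |A| + |B| - |A∩B| = 42 + 60 - 28 = 74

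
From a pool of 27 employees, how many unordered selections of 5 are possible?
C(27,5) = 27!/(5!×22!) = 80730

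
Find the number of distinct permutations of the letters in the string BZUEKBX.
7! / (1! × 1! × 1! × 1! × 1! × 2!) = 2520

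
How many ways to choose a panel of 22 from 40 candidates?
C(40,22) = 40!/(22!×18!) = 113380261800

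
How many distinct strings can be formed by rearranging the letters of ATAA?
4! / (1! × 3!) = 4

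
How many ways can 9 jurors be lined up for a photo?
9! = 362880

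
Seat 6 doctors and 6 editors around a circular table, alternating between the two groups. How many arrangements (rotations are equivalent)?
Fix one of the doctors: (6-1)! ways for the remaining doctors, × 6! ways for the editors = 120 × 720 = 86400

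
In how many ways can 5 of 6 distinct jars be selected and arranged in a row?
P(6,5) = 6!/(6-5)! = 720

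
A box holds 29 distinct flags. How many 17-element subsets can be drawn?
C(29,17) = 29!/(17!×12!) = 51895935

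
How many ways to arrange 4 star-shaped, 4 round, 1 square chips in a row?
9! / (4! × 4! × 1!) = 630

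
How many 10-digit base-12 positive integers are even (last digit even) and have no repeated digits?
Last∈{0,2,4,6,8,10}. Last=0: 19958400. Last nonzero: 5×10×P(10,8) = 90720000. Total = 110678400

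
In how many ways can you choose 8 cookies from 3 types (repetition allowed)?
C(8+3-1, 3-1) = C(10, 2) = 45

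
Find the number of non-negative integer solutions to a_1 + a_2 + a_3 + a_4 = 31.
C(31+4-1, 4-1) = C(34, 3) = 5984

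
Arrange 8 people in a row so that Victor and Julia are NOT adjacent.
Total - adjacent = 8! - (8-1)!×2 = 40320 - 10080 = 30240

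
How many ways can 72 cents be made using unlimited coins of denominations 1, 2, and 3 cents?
Coefficient of x^72 in 1/(1-x^1) · 1/(1-x^2) · 1/(1-x^3). Case on j = number of 3-cent coins (j = 0..24); remainder r = 72 - 3j is made from {1,2} in ⌊r/2⌋+1 ways. r = 72, 69, 66, 63, 60, 57, 54, 51, 48, 45, 42, 39, 36, 33, 30, 27, 24, 21, 18, 15, 12, 9, 6, 3, 0 → 37 + 35 + 34 + 32 + 31 + 29 + 28 + 26 + 25 + 23 + 22 + 20 + 19 + 17 + 16 + 14 + 13 + 11 + 10 + 8 + 7 + 5 + 4 + 2 + 1 = 469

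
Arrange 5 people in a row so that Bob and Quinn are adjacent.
Treat as block: (5-1)! × 2! = 24 × 2 = 48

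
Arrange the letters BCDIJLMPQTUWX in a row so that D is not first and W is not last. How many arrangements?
By inclusion-exclusion: 13! - 2×(13-1)! + (13-2)! = 6227020800 - 958003200 + 39916800 = 5308934400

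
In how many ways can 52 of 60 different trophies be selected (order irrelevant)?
C(60,52) = 60!/(52!×8!) = 2558620845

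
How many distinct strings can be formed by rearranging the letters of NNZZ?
4! / (2! × 2!) = 6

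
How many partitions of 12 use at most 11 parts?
By conjugation, equals partitions of 12 into parts ≤ 11. Let r_j(i) = number of partitions of i into parts ≤ j, for i = 0..12. r_1(i) = 1 for all i; r_j(i) = r_{j-1}(i) + r_j(i-j). Rows j = 2..11: ≤2: 1 1 2 2 3 3 4 4 5 5 6 6 7; ≤3: 1 1 2 3 4 5 7 8 10 12 14 16 19; ≤4: 1 1 2 3 5 6 9 11 15 18 23 27 34; ≤5: 1 1 2 3 5 7 10 13 18 23 30 37 47; ≤6: 1 1 2 3 5 7 11 14 20 26 35 44 58; ≤7: 1 1 2 3 5 7 11 15 21 28 38 49 65; ≤8: 1 1 2 3 5 7 11 15 22 29 40 52 70; ≤9: 1 1 2 3 5 7 11 15 22 30 41 54 73; ≤10: 1 1 2 3 5 7 11 15 22 30 42 55 75; ≤11: 1 1 2 3 5 7 11 15 22 30 42 56 76. r_11(12) = 76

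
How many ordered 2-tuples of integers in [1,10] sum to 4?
Coefficient of x^4 in (x + x² + ... + x^10)^2. By inclusion-exclusion on dice exceeding 10: Σ_j (-1)^j C(2,j)·C(4-1-10j, 1) = C(2,0)·C(3,1) = 1·3 = 3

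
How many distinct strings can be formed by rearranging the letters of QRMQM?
5! / (2! × 1! × 2!) = 30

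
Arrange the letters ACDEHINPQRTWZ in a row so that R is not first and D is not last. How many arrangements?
By inclusion-exclusion: 13! - 2×(13-1)! + (13-2)! = 6227020800 - 958003200 + 39916800 = 5308934400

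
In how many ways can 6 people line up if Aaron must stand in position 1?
Fix one position: (6-1)! = 120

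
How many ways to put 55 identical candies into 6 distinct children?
C(55+6-1, 6-1) = C(60, 5) = 5461512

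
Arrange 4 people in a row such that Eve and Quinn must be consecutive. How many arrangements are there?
Treat the 2 as one block: (4-2+1)! × 2! = 6 × 2 = 12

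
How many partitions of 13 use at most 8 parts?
By conjugation, equals partitions of 13 into parts ≤ 8. Let r_j(i) = number of partitions of i into parts ≤ j, for i = 0..13. r_1(i) = 1 for all i; r_j(i) = r_{j-1}(i) + r_j(i-j). Rows j = 2..8: ≤2: 1 1 2 2 3 3 4 4 5 5 6 6 7 7; ≤3: 1 1 2 3 4 5 7 8 10 12 14 16 19 21; ≤4: 1 1 2 3 5 6 9 11 15 18 23 27 34 39; ≤5: 1 1 2 3 5 7 10 13 18 23 30 37 47 57; ≤6: 1 1 2 3 5 7 11 14 20 26 35 44 58 71; ≤7: 1 1 2 3 5 7 11 15 21 28 38 49 65 82; ≤8: 1 1 2 3 5 7 11 15 22 29 40 52 70 89. r_8(13) = 89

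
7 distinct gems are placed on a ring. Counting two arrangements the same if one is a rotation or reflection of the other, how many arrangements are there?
(7-1)!/2 = 720/2 = 360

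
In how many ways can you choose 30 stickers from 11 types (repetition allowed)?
C(30+11-1, 11-1) = C(40, 10) = 847660528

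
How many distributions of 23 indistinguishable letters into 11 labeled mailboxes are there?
C(23+11-1, 11-1) = C(33, 10) = 92561040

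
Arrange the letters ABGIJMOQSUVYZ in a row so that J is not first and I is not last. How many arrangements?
By inclusion-exclusion: 13! - 2×(13-1)! + (13-2)! = 6227020800 - 958003200 + 39916800 = 5308934400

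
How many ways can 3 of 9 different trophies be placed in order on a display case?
P(9,3) = 9!/(9-3)! = 504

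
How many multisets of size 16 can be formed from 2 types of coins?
C(16+2-1, 2-1) = C(17, 1) = 17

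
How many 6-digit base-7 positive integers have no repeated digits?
First digit: 6 choices (nonzero). Then descending: 6 × 6 × 5 × 4 × 3 × 2 = 4320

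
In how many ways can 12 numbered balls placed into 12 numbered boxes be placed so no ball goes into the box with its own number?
!12 = Σ_{j=0}^{12} (-1)^j·12!/j! = 479001600 - 479001600 + 239500800 - 79833600 + 19958400 - 3991680 + 665280 - 95040 + 11880 - 1320 + 132 - 12 + 1 = 176214841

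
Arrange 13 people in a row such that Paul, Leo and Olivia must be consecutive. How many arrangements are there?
Treat the 3 as one block: (13-3+1)! × 3! = 39916800 × 6 = 239500800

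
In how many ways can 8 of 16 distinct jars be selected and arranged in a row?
P(16,8) = 16!/(16-8)! = 518918400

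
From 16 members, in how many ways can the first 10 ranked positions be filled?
P(16,10) = 16!/(16-10)! = 29059430400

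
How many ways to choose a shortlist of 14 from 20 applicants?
C(20,14) = 20!/(14!×6!) = 38760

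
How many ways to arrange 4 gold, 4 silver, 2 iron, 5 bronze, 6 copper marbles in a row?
21! / (4! × 4! × 2! × 5! × 6!) = 513307594800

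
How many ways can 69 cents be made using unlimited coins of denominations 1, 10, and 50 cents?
Coefficient of x^69 in 1/(1-x^1) · 1/(1-x^10) · 1/(1-x^50). Case on j = number of 50-cent coins (j = 0..1); remainder r = 69 - 50j is made from {1,10} in ⌊r/10⌋+1 ways. r = 69, 19 → 7 + 2 = 9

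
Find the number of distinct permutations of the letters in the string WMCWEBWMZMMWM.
13! / (1! × 1! × 5! × 1! × 1! × 4!) = 2162160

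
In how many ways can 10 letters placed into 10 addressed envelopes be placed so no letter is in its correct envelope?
!10 = Σ_{j=0}^{10} (-1)^j·10!/j! = 3628800 - 3628800 + 1814400 - 604800 + 151200 - 30240 + 5040 - 720 + 90 - 10 + 1 = 1334961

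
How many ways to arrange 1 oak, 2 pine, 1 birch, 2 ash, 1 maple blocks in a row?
7! / (1! × 2! × 1! × 2! × 1!) = 1260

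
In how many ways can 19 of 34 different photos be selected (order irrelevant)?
C(34,19) = 34!/(19!×15!) = 1855967520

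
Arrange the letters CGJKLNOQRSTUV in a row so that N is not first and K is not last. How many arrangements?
By inclusion-exclusion: 13! - 2×(13-1)! + (13-2)! = 6227020800 - 958003200 + 39916800 = 5308934400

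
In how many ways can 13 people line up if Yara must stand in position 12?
Fix one position: (13-1)! = 479001600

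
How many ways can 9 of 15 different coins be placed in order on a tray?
P(15,9) = 15!/(15-9)! = 1816214400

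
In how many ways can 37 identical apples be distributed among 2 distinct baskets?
C(37+2-1, 2-1) = C(38, 1) = 38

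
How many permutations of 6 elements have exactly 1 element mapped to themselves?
Choose the 1 fixed point C(6,1) = 6, derange the rest: !5 = Σ_{j=0}^{5} (-1)^j·5!/j! = 120 - 120 + 60 - 20 + 5 - 1 = 44. Product = 6 × 44 = 264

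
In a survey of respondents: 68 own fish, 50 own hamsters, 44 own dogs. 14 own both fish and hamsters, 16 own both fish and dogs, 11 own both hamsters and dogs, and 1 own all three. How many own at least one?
|A∪B∪C| = 68+50+44-14-16-11+1 = 122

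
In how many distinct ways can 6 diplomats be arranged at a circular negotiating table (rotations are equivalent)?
Circular: fix one position, arrange the rest. (6-1)! = 120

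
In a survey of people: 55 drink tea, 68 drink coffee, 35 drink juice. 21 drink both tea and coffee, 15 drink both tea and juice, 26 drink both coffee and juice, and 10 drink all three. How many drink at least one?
|A∪B∪C| = 55+68+35-21-15-26+10 = 106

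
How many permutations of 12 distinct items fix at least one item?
Complement of the derangements. !12 = Σ_{j=0}^{12} (-1)^j·12!/j! = 479001600 - 479001600 + 239500800 - 79833600 + 19958400 - 3991680 + 665280 - 95040 + 11880 - 1320 + 132 - 12 + 1 = 176214841. 12! - !12 = 479001600 - 176214841 = 302786759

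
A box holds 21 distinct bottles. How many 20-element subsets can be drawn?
C(21,20) = 21!/(20!×1!) = 21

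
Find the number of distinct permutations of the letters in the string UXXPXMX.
7! / (1! × 1! × 1! × 4!) = 210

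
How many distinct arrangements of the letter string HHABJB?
6! / (2! × 1! × 1! × 2!) = 180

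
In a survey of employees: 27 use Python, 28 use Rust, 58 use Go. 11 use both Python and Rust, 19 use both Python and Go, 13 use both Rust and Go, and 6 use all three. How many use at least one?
|A∪B∪C| = 27+28+58-11-19-13+6 = 76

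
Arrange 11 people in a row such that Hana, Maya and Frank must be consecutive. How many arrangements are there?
Treat the 3 as one block: (11-3+1)! × 3! = 362880 × 6 = 2177280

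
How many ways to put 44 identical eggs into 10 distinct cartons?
C(44+10-1, 10-1) = C(53, 9) = 4431613550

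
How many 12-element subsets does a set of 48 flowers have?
C(48,12) = 48!/(12!×36!) = 69668534468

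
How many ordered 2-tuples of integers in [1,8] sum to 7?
Coefficient of x^7 in (x + x² + ... + x^8)^2. By inclusion-exclusion on dice exceeding 8: Σ_j (-1)^j C(2,j)·C(7-1-8j, 1) = C(2,0)·C(6,1) = 1·6 = 6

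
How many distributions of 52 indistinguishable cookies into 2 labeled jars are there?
C(52+2-1, 2-1) = C(53, 1) = 53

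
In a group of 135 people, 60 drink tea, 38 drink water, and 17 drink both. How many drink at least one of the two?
|A∪B| = |A| + |B| - |A∩B| = 60 + 38 - 17 = 81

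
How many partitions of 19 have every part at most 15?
Let r_j(i) = number of partitions of i into parts ≤ j, for i = 0..19. r_1(i) = 1 for all i; r_j(i) = r_{j-1}(i) + r_j(i-j). Rows j = 2..15: ≤2: 1 1 2 2 3 3 4 4 5 5 6 6 7 7 8 8 9 9 10 10; ≤3: 1 1 2 3 4 5 7 8 10 12 14 16 19 21 24 27 30 33 37 40; ≤4: 1 1 2 3 5 6 9 11 15 18 23 27 34 39 47 54 64 72 84 94; ≤5: 1 1 2 3 5 7 10 13 18 23 30 37 47 57 70 84 101 119 141 164; ≤6: 1 1 2 3 5 7 11 14 20 26 35 44 58 71 90 110 136 163 199 235; ≤7: 1 1 2 3 5 7 11 15 21 28 38 49 65 82 105 131 164 201 248 300; ≤8: 1 1 2 3 5 7 11 15 22 29 40 52 70 89 116 146 186 230 288 352; ≤9: 1 1 2 3 5 7 11 15 22 30 41 54 73 94 123 157 201 252 318 393; ≤10: 1 1 2 3 5 7 11 15 22 30 42 55 75 97 128 164 212 267 340 423; ≤11: 1 1 2 3 5 7 11 15 22 30 42 56 76 99 131 169 219 278 355 445; ≤12: 1 1 2 3 5 7 11 15 22 30 42 56 77 100 133 172 224 285 366 460; ≤13: 1 1 2 3 5 7 11 15 22 30 42 56 77 101 134 174 227 290 373 471; ≤14: 1 1 2 3 5 7 11 15 22 30 42 56 77 101 135 175 229 293 378 478; ≤15: 1 1 2 3 5 7 11 15 22 30 42 56 77 101 135 176 230 295 381 483. r_15(19) = 483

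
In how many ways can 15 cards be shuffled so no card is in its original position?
!15 = Σ_{j=0}^{15} (-1)^j·15!/j! = 1307674368000 - 1307674368000 + 653837184000 - 217945728000 + 54486432000 - 10897286400 + 1816214400 - 259459200 + 32432400 - 3603600 + 360360 - 32760 + 2730 - 210 + 15 - 1 = 481066515734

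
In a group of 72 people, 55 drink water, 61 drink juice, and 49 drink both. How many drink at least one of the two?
|A∪B| = |A| + |B| - |A∩B| = 55 + 61 - 49 = 67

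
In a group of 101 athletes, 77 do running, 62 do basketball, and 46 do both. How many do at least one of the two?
|A∪B| = |A| + |B| - |A∩B| = 77 + 62 - 46 = 93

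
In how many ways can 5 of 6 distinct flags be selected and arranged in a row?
P(6,5) = 6!/(6-5)! = 720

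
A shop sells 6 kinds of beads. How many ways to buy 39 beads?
C(39+6-1, 6-1) = C(44, 5) = 1086008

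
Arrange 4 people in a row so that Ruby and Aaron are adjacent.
Treat as block: (4-1)! × 2! = 6 × 2 = 12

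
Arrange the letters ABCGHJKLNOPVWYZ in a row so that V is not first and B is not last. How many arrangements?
By inclusion-exclusion: 15! - 2×(15-1)! + (15-2)! = 1307674368000 - 174356582400 + 6227020800 = 1139544806400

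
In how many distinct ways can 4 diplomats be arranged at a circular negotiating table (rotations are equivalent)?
Circular: fix one position, arrange the rest. (4-1)! = 6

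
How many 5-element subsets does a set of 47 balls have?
C(47,5) = 47!/(5!×42!) = 1533939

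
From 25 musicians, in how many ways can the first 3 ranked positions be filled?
P(25,3) = 25!/(25-3)! = 13800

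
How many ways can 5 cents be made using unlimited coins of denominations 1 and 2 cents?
Coefficient of x^5 in 1/(1-x^1) · 1/(1-x^2). Use j coins of 2 for j = 0..⌊5/2⌋ = 2, the rest in 1s: 2 + 1 = 3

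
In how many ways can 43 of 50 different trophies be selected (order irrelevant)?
C(50,43) = 50!/(43!×7!) = 99884400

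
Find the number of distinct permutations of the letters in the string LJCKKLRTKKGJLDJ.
15! / (1! × 4! × 3! × 1! × 1! × 1! × 1! × 3!) = 1513512000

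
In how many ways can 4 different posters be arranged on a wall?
4! = 24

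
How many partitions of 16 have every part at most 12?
Let r_j(i) = number of partitions of i into parts ≤ j, for i = 0..16. r_1(i) = 1 for all i; r_j(i) = r_{j-1}(i) + r_j(i-j). Rows j = 2..12: ≤2: 1 1 2 2 3 3 4 4 5 5 6 6 7 7 8 8 9; ≤3: 1 1 2 3 4 5 7 8 10 12 14 16 19 21 24 27 30; ≤4: 1 1 2 3 5 6 9 11 15 18 23 27 34 39 47 54 64; ≤5: 1 1 2 3 5 7 10 13 18 23 30 37 47 57 70 84 101; ≤6: 1 1 2 3 5 7 11 14 20 26 35 44 58 71 90 110 136; ≤7: 1 1 2 3 5 7 11 15 21 28 38 49 65 82 105 131 164; ≤8: 1 1 2 3 5 7 11 15 22 29 40 52 70 89 116 146 186; ≤9: 1 1 2 3 5 7 11 15 22 30 41 54 73 94 123 157 201; ≤10: 1 1 2 3 5 7 11 15 22 30 42 55 75 97 128 164 212; ≤11: 1 1 2 3 5 7 11 15 22 30 42 56 76 99 131 169 219; ≤12: 1 1 2 3 5 7 11 15 22 30 42 56 77 100 133 172 224. r_12(16) = 224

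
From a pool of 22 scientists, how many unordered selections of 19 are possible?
C(22,19) = 22!/(19!×3!) = 1540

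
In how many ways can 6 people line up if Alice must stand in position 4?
Fix one position: (6-1)! = 120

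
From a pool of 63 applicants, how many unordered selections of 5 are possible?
C(63,5) = 63!/(5!×58!) = 7028847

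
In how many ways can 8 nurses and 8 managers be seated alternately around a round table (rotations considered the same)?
Fix one of the nurses: (8-1)! ways for the remaining nurses, × 8! ways for the managers = 5040 × 40320 = 203212800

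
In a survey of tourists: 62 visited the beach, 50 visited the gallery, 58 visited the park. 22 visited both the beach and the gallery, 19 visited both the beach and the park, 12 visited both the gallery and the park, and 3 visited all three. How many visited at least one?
|A∪B∪C| = 62+50+58-22-19-12+3 = 120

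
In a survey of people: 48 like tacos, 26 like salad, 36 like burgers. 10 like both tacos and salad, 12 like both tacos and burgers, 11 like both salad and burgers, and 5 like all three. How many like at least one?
|A∪B∪C| = 48+26+36-10-12-11+5 = 82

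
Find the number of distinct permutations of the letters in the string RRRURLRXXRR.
11! / (1! × 1! × 7! × 2!) = 3960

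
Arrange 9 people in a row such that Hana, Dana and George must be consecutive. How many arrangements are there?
Treat the 3 as one block: (9-3+1)! × 3! = 5040 × 6 = 30240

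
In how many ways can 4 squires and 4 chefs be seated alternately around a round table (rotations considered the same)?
Fix one of the squires: (4-1)! ways for the remaining squires, × 4! ways for the chefs = 6 × 24 = 144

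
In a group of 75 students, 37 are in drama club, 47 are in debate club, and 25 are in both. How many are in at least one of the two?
|A∪B| = |A| + |B| - |A∩B| = 37 + 47 - 25 = 59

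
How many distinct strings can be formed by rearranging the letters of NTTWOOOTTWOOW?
13! / (1! × 3! × 5! × 4!) = 360360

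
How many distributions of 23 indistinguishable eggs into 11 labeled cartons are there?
C(23+11-1, 11-1) = C(33, 10) = 92561040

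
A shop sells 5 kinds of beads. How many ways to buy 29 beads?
C(29+5-1, 5-1) = C(33, 4) = 40920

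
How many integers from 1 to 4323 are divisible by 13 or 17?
⌊4323/13⌋ + ⌊4323/17⌋ - ⌊4323/221⌋ = 332 + 254 - 19 = 567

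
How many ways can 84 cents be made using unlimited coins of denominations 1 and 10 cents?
Coefficient of x^84 in 1/(1-x^1) · 1/(1-x^10). Use j coins of 10 for j = 0..⌊84/10⌋ = 8, the rest in 1s: 8 + 1 = 9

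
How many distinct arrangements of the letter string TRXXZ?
5! / (1! × 2! × 1! × 1!) = 60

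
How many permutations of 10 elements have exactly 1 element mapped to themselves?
Choose the 1 fixed point C(10,1) = 10, derange the rest: !9 = Σ_{j=0}^{9} (-1)^j·9!/j! = 362880 - 362880 + 181440 - 60480 + 15120 - 3024 + 504 - 72 + 9 - 1 = 133496. Product = 10 × 133496 = 1334960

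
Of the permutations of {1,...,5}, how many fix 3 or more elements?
Exactly j fixed points: C(5,j)·!(5-j); sum over j ≥ 3 (derangement numbers via !m = (m-1)·(!(m-1) + !(m-2)): !0..!2 = 1, 0, 1). Σ_{j=3}^{5} C(5,j)·!(5-j) = C(5,3)·!2 + C(5,4)·!1 + C(5,5)·!0 = 10·1 + 5·0 + 1·1 = 11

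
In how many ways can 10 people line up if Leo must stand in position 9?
Fix one position: (10-1)! = 362880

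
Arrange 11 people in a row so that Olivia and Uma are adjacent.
Treat as block: (11-1)! × 2! = 3628800 × 2 = 7257600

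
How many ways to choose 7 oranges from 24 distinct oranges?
C(24,7) = 24!/(7!×17!) = 346104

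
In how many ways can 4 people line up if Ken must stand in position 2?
Fix one position: (4-1)! = 6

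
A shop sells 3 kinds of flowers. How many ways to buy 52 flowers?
C(52+3-1, 3-1) = C(54, 2) = 1431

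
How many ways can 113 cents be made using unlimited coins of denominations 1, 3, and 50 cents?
Coefficient of x^113 in 1/(1-x^1) · 1/(1-x^3) · 1/(1-x^50). Case on j = number of 50-cent coins (j = 0..2); remainder r = 113 - 50j is made from {1,3} in ⌊r/3⌋+1 ways. r = 113, 63, 13 → 38 + 22 + 5 = 65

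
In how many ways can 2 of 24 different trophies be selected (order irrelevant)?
C(24,2) = 24!/(2!×22!) = 276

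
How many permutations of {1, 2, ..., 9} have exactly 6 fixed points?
Choose the 6 fixed points C(9,6) = 84, derange the rest: !3 = Σ_{j=0}^{3} (-1)^j·3!/j! = 6 - 6 + 3 - 1 = 2. Product = 84 × 2 = 168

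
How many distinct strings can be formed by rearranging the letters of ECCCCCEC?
8! / (2! × 6!) = 28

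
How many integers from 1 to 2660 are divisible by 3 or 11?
⌊2660/3⌋ + ⌊2660/11⌋ - ⌊2660/33⌋ = 886 + 241 - 80 = 1047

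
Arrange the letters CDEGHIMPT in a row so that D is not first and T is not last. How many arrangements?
By inclusion-exclusion: 9! - 2×(9-1)! + (9-2)! = 362880 - 80640 + 5040 = 287280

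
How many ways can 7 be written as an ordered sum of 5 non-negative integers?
C(7+5-1, 5-1) = C(11, 4) = 330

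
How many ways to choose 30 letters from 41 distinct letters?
C(41,30) = 41!/(30!×11!) = 3159461968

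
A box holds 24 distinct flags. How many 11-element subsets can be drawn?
C(24,11) = 24!/(11!×13!) = 2496144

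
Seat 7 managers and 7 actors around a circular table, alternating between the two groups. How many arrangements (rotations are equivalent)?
Fix one of the managers: (7-1)! ways for the remaining managers, × 7! ways for the actors = 720 × 5040 = 3628800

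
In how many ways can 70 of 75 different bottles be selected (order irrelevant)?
C(75,70) = 75!/(70!×5!) = 17259390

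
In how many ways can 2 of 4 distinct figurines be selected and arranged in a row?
P(4,2) = 4!/(4-2)! = 12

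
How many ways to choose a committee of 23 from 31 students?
C(31,23) = 31!/(23!×8!) = 7888725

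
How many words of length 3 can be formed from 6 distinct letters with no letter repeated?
P(6,3) = 6!/(6-3)! = 120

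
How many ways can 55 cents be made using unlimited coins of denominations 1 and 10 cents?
Coefficient of x^55 in 1/(1-x^1) · 1/(1-x^10). Use j coins of 10 for j = 0..⌊55/10⌋ = 5, the rest in 1s: 5 + 1 = 6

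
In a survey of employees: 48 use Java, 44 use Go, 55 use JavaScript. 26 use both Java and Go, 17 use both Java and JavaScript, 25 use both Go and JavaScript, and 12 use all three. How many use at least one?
|A∪B∪C| = 48+44+55-26-17-25+12 = 91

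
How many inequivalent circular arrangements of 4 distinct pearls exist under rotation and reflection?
(4-1)!/2 = 6/2 = 3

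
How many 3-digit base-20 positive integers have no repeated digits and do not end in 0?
Last digit: 19 nonzero choices. First digit: 18 (nonzero, ≠last). Middle 1: P(18,1) = 18. Total = 6156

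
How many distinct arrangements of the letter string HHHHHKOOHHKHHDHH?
16! / (2! × 1! × 11! × 2!) = 131040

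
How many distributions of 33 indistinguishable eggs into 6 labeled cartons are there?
C(33+6-1, 6-1) = C(38, 5) = 501942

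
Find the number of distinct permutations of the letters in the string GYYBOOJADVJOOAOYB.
17! / (1! × 2! × 2! × 2! × 1! × 5! × 3! × 1!) = 61751289600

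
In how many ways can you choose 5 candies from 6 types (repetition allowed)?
C(5+6-1, 6-1) = C(10, 5) = 252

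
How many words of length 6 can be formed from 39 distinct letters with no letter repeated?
P(39,6) = 39!/(39-6)! = 2349088560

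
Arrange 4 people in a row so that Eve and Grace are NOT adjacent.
Total - adjacent = 4! - (4-1)!×2 = 24 - 12 = 12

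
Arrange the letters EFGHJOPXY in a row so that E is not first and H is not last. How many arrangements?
By inclusion-exclusion: 9! - 2×(9-1)! + (9-2)! = 362880 - 80640 + 5040 = 287280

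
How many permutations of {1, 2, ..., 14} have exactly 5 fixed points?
Choose the 5 fixed points C(14,5) = 2002, derange the rest: !9 = Σ_{j=0}^{9} (-1)^j·9!/j! = 362880 - 362880 + 181440 - 60480 + 15120 - 3024 + 504 - 72 + 9 - 1 = 133496. Product = 2002 × 133496 = 267258992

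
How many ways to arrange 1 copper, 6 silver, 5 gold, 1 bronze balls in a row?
13! / (1! × 6! × 5! × 1!) = 72072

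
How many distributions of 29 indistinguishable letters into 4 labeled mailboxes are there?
C(29+4-1, 4-1) = C(32, 3) = 4960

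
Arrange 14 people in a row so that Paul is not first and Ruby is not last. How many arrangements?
By inclusion-exclusion: 14! - 2×(14-1)! + (14-2)! = 87178291200 - 12454041600 + 479001600 = 75203251200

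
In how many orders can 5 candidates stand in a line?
5! = 120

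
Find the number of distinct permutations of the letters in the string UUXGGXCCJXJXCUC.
15! / (4! × 3! × 2! × 4! × 2!) = 94594500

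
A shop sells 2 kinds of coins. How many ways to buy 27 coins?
C(27+2-1, 2-1) = C(28, 1) = 28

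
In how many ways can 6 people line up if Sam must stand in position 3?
Fix one position: (6-1)! = 120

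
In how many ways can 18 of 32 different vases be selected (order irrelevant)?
C(32,18) = 32!/(18!×14!) = 471435600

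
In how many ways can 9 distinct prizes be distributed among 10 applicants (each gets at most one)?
P(10,9) = 10!/(10-9)! = 3628800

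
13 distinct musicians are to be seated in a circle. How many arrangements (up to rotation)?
Circular: fix one position, arrange the rest. (13-1)! = 479001600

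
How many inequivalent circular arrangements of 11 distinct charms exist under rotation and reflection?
(11-1)!/2 = 3628800/2 = 1814400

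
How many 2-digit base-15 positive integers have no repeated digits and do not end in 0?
Last digit: 14 nonzero choices. First digit: 13 (nonzero, ≠last). Middle 0: P(13,0) = 1. Total = 182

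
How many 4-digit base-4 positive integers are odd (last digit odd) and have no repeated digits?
Last∈{1,3}. Last=0: 0. Last nonzero: 2×2×P(2,2) = 8. Total = 8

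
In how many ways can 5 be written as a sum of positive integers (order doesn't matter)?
Pentagonal recurrence p(n) = p(n-1) + p(n-2) - p(n-5) - p(n-7) + p(n-12) + p(n-15) - ... gives p(0..4) = 1, 1, 2, 3, 5. p(5) = p(4) + p(3) - p(0) = 5 + 3 - 1 = 7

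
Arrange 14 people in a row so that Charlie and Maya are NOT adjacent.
Total - adjacent = 14! - (14-1)!×2 = 87178291200 - 12454041600 = 74724249600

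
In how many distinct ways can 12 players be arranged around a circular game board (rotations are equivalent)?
Circular: fix one position, arrange the rest. (12-1)! = 39916800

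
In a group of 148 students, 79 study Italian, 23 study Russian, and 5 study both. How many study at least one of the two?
|A∪B| = |A| + |B| - |A∩B| = 79 + 23 - 5 = 97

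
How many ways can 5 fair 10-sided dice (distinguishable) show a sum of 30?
Coefficient of x^30 in (x + x² + ... + x^10)^5. By inclusion-exclusion on dice exceeding 10: Σ_j (-1)^j C(5,j)·C(30-1-10j, 4) = C(5,0)·C(29,4) - C(5,1)·C(19,4) + C(5,2)·C(9,4) = 1·23751 - 5·3876 + 10·126 = 5631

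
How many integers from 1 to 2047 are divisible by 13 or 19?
⌊2047/13⌋ + ⌊2047/19⌋ - ⌊2047/247⌋ = 157 + 107 - 8 = 256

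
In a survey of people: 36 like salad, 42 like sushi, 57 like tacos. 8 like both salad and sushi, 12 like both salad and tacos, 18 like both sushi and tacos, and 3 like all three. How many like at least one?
|A∪B∪C| = 36+42+57-8-12-18+3 = 100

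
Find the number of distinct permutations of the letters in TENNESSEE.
9! / (1! × 4! × 2! × 2!) = 3780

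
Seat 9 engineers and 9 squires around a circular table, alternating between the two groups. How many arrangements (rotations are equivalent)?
Fix one of the engineers: (9-1)! ways for the remaining engineers, × 9! ways for the squires = 40320 × 362880 = 14631321600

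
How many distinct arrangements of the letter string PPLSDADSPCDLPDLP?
16! / (4! × 2! × 1! × 5! × 3! × 1!) = 605404800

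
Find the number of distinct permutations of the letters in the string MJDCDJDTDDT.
11! / (1! × 5! × 2! × 1! × 2!) = 83160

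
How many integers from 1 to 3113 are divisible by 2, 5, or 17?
⌊3113/2⌋+⌊3113/5⌋+⌊3113/17⌋ - ⌊3113/10⌋-⌊3113/34⌋-⌊3113/85⌋ + ⌊3113/170⌋ = 1556+622+183 - 311-91-36 + 18 = 1941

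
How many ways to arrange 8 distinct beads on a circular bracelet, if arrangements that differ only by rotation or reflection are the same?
(8-1)!/2 = 5040/2 = 2520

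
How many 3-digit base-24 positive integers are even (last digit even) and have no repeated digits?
Last∈{0,2,4,6,8,10,12,14,16,18,20,22}. Last=0: 506. Last nonzero: 11×22×P(22,1) = 5324. Total = 5830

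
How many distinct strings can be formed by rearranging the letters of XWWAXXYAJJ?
10! / (2! × 2! × 1! × 2! × 3!) = 75600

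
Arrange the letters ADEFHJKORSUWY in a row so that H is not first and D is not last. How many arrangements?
By inclusion-exclusion: 13! - 2×(13-1)! + (13-2)! = 6227020800 - 958003200 + 39916800 = 5308934400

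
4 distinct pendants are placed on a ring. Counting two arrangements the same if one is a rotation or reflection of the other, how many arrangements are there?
(4-1)!/2 = 6/2 = 3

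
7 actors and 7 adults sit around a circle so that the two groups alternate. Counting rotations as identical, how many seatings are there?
Fix one of the actors: (7-1)! ways for the remaining actors, × 7! ways for the adults = 720 × 5040 = 3628800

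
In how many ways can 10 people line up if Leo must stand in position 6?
Fix one position: (10-1)! = 362880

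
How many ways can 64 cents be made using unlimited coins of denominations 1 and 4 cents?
Coefficient of x^64 in 1/(1-x^1) · 1/(1-x^4). Use j coins of 4 for j = 0..⌊64/4⌋ = 16, the rest in 1s: 16 + 1 = 17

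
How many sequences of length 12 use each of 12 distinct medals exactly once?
12! = 479001600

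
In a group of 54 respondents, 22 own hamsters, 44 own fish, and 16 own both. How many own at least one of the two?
|A∪B| = |A| + |B| - |A∩B| = 22 + 44 - 16 = 50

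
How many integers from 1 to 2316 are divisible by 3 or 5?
⌊2316/3⌋ + ⌊2316/5⌋ - ⌊2316/15⌋ = 772 + 463 - 154 = 1081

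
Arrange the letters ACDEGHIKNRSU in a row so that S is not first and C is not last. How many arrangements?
By inclusion-exclusion: 12! - 2×(12-1)! + (12-2)! = 479001600 - 79833600 + 3628800 = 402796800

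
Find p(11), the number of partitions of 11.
Pentagonal recurrence p(n) = p(n-1) + p(n-2) - p(n-5) - p(n-7) + p(n-12) + p(n-15) - ... gives p(0..10) = 1, 1, 2, 3, 5, 7, 11, 15, 22, 30, 42. p(11) = p(10) + p(9) - p(6) - p(4) = 42 + 30 - 11 - 5 = 56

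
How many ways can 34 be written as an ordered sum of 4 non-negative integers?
C(34+4-1, 4-1) = C(37, 3) = 7770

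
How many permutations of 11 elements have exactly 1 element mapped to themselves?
Choose the 1 fixed point C(11,1) = 11, derange the rest: !10 = Σ_{j=0}^{10} (-1)^j·10!/j! = 3628800 - 3628800 + 1814400 - 604800 + 151200 - 30240 + 5040 - 720 + 90 - 10 + 1 = 1334961. Product = 11 × 1334961 = 14684571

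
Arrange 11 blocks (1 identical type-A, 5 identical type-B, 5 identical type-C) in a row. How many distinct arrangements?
11! / (1! × 5! × 5!) = 2772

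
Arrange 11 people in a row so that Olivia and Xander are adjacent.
Treat as block: (11-1)! × 2! = 3628800 × 2 = 7257600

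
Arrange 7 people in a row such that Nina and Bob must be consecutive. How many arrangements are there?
Treat the 2 as one block: (7-2+1)! × 2! = 720 × 2 = 1440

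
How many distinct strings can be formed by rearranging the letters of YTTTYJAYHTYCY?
13! / (4! × 1! × 1! × 5! × 1! × 1!) = 2162160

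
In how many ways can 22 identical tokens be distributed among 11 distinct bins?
C(22+11-1, 11-1) = C(32, 10) = 64512240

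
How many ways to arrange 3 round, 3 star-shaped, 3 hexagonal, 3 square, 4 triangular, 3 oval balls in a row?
19! / (3! × 3! × 3! × 3! × 4! × 3!) = 651819168000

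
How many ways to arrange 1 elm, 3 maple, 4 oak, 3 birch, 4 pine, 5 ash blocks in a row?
20! / (1! × 3! × 4! × 3! × 4! × 5!) = 977728752000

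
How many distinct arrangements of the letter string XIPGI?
5! / (1! × 2! × 1! × 1!) = 60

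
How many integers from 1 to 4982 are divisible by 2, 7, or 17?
⌊4982/2⌋+⌊4982/7⌋+⌊4982/17⌋ - ⌊4982/14⌋-⌊4982/34⌋-⌊4982/119⌋ + ⌊4982/238⌋ = 2491+711+293 - 355-146-41 + 20 = 2973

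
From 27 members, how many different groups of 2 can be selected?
C(27,2) = 27!/(2!×25!) = 351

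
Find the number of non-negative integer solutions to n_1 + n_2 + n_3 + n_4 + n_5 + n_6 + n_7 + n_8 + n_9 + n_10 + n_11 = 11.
C(11+11-1, 11-1) = C(21, 10) = 352716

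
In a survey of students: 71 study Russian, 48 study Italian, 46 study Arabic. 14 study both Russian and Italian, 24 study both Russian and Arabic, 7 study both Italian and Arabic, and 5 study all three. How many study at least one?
|A∪B∪C| = 71+48+46-14-24-7+5 = 125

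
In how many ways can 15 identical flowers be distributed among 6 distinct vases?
C(15+6-1, 6-1) = C(20, 5) = 15504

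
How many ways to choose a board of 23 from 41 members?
C(41,23) = 41!/(23!×18!) = 202112640600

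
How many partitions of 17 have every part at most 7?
Let r_j(i) = number of partitions of i into parts ≤ j, for i = 0..17. r_1(i) = 1 for all i; r_j(i) = r_{j-1}(i) + r_j(i-j). Rows j = 2..7: ≤2: 1 1 2 2 3 3 4 4 5 5 6 6 7 7 8 8 9 9; ≤3: 1 1 2 3 4 5 7 8 10 12 14 16 19 21 24 27 30 33; ≤4: 1 1 2 3 5 6 9 11 15 18 23 27 34 39 47 54 64 72; ≤5: 1 1 2 3 5 7 10 13 18 23 30 37 47 57 70 84 101 119; ≤6: 1 1 2 3 5 7 11 14 20 26 35 44 58 71 90 110 136 163; ≤7: 1 1 2 3 5 7 11 15 21 28 38 49 65 82 105 131 164 201. r_7(17) = 201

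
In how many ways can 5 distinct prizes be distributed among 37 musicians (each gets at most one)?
P(37,5) = 37!/(37-5)! = 52307640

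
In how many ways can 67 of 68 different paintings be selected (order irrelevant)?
C(68,67) = 68!/(67!×1!) = 68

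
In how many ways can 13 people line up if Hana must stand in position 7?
Fix one position: (13-1)! = 479001600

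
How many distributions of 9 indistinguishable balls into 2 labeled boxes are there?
C(9+2-1, 2-1) = C(10, 1) = 10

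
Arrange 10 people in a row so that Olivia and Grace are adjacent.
Treat as block: (10-1)! × 2! = 362880 × 2 = 725760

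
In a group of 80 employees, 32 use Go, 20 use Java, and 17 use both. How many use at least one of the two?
|A∪B| = |A| + |B| - |A∩B| = 32 + 20 - 17 = 35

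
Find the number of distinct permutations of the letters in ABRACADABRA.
11! / (5! × 2! × 2! × 1! × 1!) = 83160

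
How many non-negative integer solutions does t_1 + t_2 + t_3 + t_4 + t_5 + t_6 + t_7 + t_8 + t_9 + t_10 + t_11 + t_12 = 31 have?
C(31+12-1, 12-1) = C(42, 11) = 4280561376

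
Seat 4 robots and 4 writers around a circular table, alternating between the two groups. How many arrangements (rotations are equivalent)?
Fix one of the robots: (4-1)! ways for the remaining robots, × 4! ways for the writers = 6 × 24 = 144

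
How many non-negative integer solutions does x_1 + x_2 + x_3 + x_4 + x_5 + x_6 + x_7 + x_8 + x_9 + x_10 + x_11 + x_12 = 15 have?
C(15+12-1, 12-1) = C(26, 11) = 7726160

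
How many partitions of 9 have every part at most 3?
Let r_j(i) = number of partitions of i into parts ≤ j, for i = 0..9. r_1(i) = 1 for all i; r_j(i) = r_{j-1}(i) + r_j(i-j). Rows j = 2..3: ≤2: 1 1 2 2 3 3 4 4 5 5; ≤3: 1 1 2 3 4 5 7 8 10 12. r_3(9) = 12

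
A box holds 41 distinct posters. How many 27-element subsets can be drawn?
C(41,27) = 41!/(27!×14!) = 35240152720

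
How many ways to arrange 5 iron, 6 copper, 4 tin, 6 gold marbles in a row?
21! / (5! × 6! × 4! × 6!) = 34220506320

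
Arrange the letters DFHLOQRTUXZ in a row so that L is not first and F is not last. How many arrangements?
By inclusion-exclusion: 11! - 2×(11-1)! + (11-2)! = 39916800 - 7257600 + 362880 = 33022080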